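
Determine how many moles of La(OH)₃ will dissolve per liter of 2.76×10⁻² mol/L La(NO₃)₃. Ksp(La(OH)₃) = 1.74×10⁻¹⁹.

6.16×10⁻⁷ M

La(OH)₃(s) ⇌ La³⁺(aq) + 3 OH⁻(aq)
Let s be the solubility of La(OH)₃ here. The common ion gives [La³⁺] ≈ 2.76×10⁻² mol/L, and [OH⁻] = 3s.
Ksp = [La³⁺][OH⁻]^3 = (2.76×10⁻²)(3s)^3
(3s)^3 = 1.74×10⁻¹⁹ / (2.76×10⁻²) = 6.30×10⁻¹⁸
s = 6.16×10⁻⁷ mol/L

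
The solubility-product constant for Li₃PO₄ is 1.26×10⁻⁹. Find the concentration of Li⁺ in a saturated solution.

7.84×10⁻³ M

Li₃PO₄(s) ⇌ 3 Li⁺(aq) + PO₄³⁻(aq)
For each mole of Li₃PO₄ that dissolves per liter, [Li⁺] = 3s and [PO₄³⁻] = s; let s denote this solubility.
Ksp = [Li⁺]^3[PO₄³⁻] = (3s)^3 · s = 27s^4 = 1.26×10⁻⁹
s = 2.61×10⁻³ mol L⁻¹
[Li⁺] = 3s = 7.84×10⁻³ mol L⁻¹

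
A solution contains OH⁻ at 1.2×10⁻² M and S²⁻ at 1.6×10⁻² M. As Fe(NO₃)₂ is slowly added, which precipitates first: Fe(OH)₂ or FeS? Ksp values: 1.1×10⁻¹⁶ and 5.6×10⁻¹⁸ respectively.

FeS

Precipitation begins when Q = Ksp.
For Fe(OH)₂: [Fe²⁺] = (Ksp/[OH⁻]^2) = 7.6×10⁻¹³ M
For FeS: [Fe²⁺] = (Ksp/[S²⁻]) = 3.5×10⁻¹⁶ M
FeS requires the lower [Fe²⁺], so it precipitates first.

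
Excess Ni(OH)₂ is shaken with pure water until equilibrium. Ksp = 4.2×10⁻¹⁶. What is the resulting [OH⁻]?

Ni(OH)₂(s) ⇌ Ni²⁺(aq) + 2 OH⁻(aq)
Let s be the molar solubility. Then [Ni²⁺] = s and [OH⁻] = 2s.
Ksp = [Ni²⁺][OH⁻]^2 = s · (2s)^2 = 4s^3 = 4.2×10⁻¹⁶
s = 4.7×10⁻⁶ mol/L
[OH⁻] = 2s = 9.4×10⁻⁶ mol/L

9.4×10⁻⁶ M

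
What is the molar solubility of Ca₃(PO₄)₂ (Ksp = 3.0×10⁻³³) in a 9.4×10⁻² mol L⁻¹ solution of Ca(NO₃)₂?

Ca₃(PO₄)₂(s) ⇌ 3 Ca²⁺(aq) + 2 PO₄³⁻(aq)
Ca²⁺ is already present at 9.4×10⁻² mol L⁻¹. If s mol/L of Ca₃(PO₄)₂ dissolves, [PO₄³⁻] = 2s while [Ca²⁺] ≈ 9.4×10⁻² mol L⁻¹.
Ksp = [Ca²⁺]^3[PO₄³⁻]^2 = (9.4×10⁻²)^3(2s)^2
(2s)^2 = 3.0×10⁻³³ / (9.4×10⁻²)^3 = 3.6×10⁻³⁰
s = 9.5×10⁻¹⁶ mol L⁻¹

9.5×10⁻¹⁶ M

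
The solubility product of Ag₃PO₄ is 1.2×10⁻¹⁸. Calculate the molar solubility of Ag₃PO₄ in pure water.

1.5×10⁻⁵ M

Ag₃PO₄(s) ⇌ 3 Ag⁺(aq) + PO₄³⁻(aq)
Let s be the molar solubility. Then [Ag⁺] = 3s and [PO₄³⁻] = s.
Ksp = [Ag⁺]^3[PO₄³⁻] = (3s)^3 · s = 27s^4
27s^4 = 1.2×10⁻¹⁸  ⇒  s^4 = 4.4×10⁻²⁰
s = 1.5×10⁻⁵ M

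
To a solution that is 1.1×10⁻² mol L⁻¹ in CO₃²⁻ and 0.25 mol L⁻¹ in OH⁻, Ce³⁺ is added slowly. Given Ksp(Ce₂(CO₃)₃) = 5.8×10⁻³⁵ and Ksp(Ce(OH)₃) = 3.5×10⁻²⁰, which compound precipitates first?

Precipitation of each salt begins when its ion product equals Ksp.
For Ce₂(CO₃)₃: [Ce³⁺] = (Ksp/[CO₃²⁻]^3)^(1/2) = 6.6×10⁻¹⁵ mol L⁻¹
For Ce(OH)₃: [Ce³⁺] = (Ksp/[OH⁻]^3) = 2.2×10⁻¹⁸ mol L⁻¹
Ce(OH)₃ requires the lower [Ce³⁺], so it precipitates first.

Ce(OH)₃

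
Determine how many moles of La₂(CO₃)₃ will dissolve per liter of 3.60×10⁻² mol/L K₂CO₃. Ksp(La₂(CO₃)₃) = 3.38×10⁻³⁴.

1.35×10⁻¹⁵ M

La₂(CO₃)₃(s) ⇌ 2 La³⁺(aq) + 3 CO₃²⁻(aq)
The solution already contains CO₃²⁻ at 3.60×10⁻² mol/L. Let s be the molar solubility of La₂(CO₃)₃.
[CO₃²⁻] ≈ 3.60×10⁻² mol/L (common ion dominates); [La³⁺] = 2s.
Ksp = [La³⁺]^2[CO₃²⁻]^3 = (2s)^2(3.60×10⁻²)^3
(2s)^2 = 3.38×10⁻³⁴ / (3.60×10⁻²)^3 = 7.24×10⁻³⁰
s = 1.35×10⁻¹⁵ mol/L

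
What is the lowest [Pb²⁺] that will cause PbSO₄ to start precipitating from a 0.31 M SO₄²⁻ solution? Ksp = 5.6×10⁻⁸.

1.8×10⁻⁷ M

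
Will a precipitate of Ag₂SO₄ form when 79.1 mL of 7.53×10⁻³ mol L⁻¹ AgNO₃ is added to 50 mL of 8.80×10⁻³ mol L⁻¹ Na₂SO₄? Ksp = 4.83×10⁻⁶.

No

After mixing, V = 79.1 mL + 50 mL = 129.1 mL.
[Ag⁺] = (7.53×10⁻³)(79.1)/129.1 = 4.61×10⁻³ mol L⁻¹
[SO₄²⁻] = (8.80×10⁻³)(50)/129.1 = 3.41×10⁻³ mol L⁻¹
Q = [Ag⁺]^2[SO₄²⁻] = 7.25×10⁻⁸
Since Q (7.25×10⁻⁸) is less than Ksp (4.83×10⁻⁶), no Ag₂SO₄ precipitates.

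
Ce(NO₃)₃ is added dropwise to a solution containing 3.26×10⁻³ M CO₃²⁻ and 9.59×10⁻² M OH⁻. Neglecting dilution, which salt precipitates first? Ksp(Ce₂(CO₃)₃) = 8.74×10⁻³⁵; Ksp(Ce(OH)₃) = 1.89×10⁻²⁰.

Ce(OH)₃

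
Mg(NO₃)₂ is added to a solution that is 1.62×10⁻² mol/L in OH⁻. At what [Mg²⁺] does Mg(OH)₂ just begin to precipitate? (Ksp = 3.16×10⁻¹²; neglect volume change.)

1.20×10⁻⁸ M

A salt starts to precipitate once the ion product Q reaches its Ksp.
Mg(OH)₂(s) ⇌ Mg²⁺(aq) + 2 OH⁻(aq)
Ksp = [Mg²⁺][OH⁻]^2 = [Mg²⁺](1.62×10⁻²)^2
[Mg²⁺] = 3.16×10⁻¹² / (1.62×10⁻²)^2 = 1.20×10⁻⁸
[Mg²⁺] = 1.20×10⁻⁸ mol/L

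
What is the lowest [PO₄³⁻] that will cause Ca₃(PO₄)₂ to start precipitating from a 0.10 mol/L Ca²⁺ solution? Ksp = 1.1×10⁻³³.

1.0×10⁻¹⁵ M

A salt starts to precipitate once the ion product Q reaches its Ksp.
Ca₃(PO₄)₂(s) ⇌ 3 Ca²⁺(aq) + 2 PO₄³⁻(aq)
Ksp = [Ca²⁺]^3[PO₄³⁻]^2 = [PO₄³⁻]^2(0.10)^3
[PO₄³⁻]^2 = 1.1×10⁻³³ / (0.10)^3 = 1.1×10⁻³⁰
[PO₄³⁻] = 1.0×10⁻¹⁵ mol/L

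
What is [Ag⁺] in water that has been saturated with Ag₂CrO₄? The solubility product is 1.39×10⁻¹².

1.41×10⁻⁴ M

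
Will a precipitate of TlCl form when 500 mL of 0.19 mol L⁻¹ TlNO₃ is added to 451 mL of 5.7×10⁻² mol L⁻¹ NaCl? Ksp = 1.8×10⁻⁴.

Yes

After mixing, V = 500 mL + 451 mL = 951 mL.
[Tl⁺] = (0.19)(500)/951 = 0.10 mol L⁻¹
[Cl⁻] = (5.7×10⁻²)(451)/951 = 2.7×10⁻² mol L⁻¹
Q = [Tl⁺][Cl⁻] = 2.7×10⁻³
Because Q > Ksp (2.7×10⁻³ vs 1.8×10⁻⁴), a precipitate of TlCl forms.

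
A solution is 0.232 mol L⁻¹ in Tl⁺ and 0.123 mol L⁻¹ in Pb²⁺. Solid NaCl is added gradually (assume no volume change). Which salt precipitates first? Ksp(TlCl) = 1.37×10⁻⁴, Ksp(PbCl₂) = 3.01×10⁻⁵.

Precipitation of each salt begins when its ion product equals Ksp.
For TlCl: [Cl⁻] = (Ksp/[Tl⁺]) = 5.91×10⁻⁴ mol L⁻¹
For PbCl₂: [Cl⁻] = (Ksp/[Pb²⁺])^(1/2) = 1.56×10⁻² mol L⁻¹
The smaller threshold [Cl⁻] is reached first, so TlCl precipitates first.

TlCl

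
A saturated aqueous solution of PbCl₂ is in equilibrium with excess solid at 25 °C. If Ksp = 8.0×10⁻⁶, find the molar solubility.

1.3×10⁻² M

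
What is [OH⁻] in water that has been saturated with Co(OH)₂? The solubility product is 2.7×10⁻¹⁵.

1.8×10⁻⁵ M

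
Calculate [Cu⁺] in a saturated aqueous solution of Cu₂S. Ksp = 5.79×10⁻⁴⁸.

Cu₂S(s) ⇌ 2 Cu⁺(aq) + S²⁻(aq)
Let s be the molar solubility. Then [Cu⁺] = 2s and [S²⁻] = s.
Ksp = [Cu⁺]^2[S²⁻] = (2s)^2 · s = 4s^3 = 5.79×10⁻⁴⁸
s = 1.13×10⁻¹⁶ mol/L
[Cu⁺] = 2s = 2.26×10⁻¹⁶ mol/L

2.26×10⁻¹⁶ M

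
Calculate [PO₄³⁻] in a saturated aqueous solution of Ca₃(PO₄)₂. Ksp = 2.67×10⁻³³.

Ca₃(PO₄)₂(s) ⇌ 3 Ca²⁺(aq) + 2 PO₄³⁻(aq)
If s mol/L of Ca₃(PO₄)₂ dissolves, [Ca²⁺] = 3s and [PO₄³⁻] = 2s.
Ksp = [Ca²⁺]^3[PO₄³⁻]^2 = (3s)^3 · (2s)^2 = 108s^5 = 2.67×10⁻³³
s = 1.20×10⁻⁷ mol L⁻¹
[PO₄³⁻] = 2s = 2.40×10⁻⁷ mol L⁻¹

2.40×10⁻⁷ M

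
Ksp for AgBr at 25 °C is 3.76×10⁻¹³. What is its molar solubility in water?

6.13×10⁻⁷ M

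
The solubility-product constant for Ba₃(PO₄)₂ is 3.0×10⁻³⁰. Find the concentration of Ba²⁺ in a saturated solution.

1.5×10⁻⁶ M

Ba₃(PO₄)₂(s) ⇌ 3 Ba²⁺(aq) + 2 PO₄³⁻(aq)
With molar solubility s: [Ba²⁺] = 3s, [PO₄³⁻] = 2s.
Ksp = [Ba²⁺]^3[PO₄³⁻]^2 = (3s)^3 · (2s)^2 = 108s^5 = 3.0×10⁻³⁰
s = 4.9×10⁻⁷ mol L⁻¹
[Ba²⁺] = 3s = 1.5×10⁻⁶ mol L⁻¹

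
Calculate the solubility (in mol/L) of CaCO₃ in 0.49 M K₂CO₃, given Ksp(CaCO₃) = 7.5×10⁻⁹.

1.5×10⁻⁸ M

CaCO₃(s) ⇌ Ca²⁺(aq) + CO₃²⁻(aq)
CO₃²⁻ is already present at 0.49 M. If s mol/L of CaCO₃ dissolves, [Ca²⁺] = s while [CO₃²⁻] ≈ 0.49 M.
Ksp = [Ca²⁺][CO₃²⁻] = s(0.49)
s = 7.5×10⁻⁹ / (0.49) = 1.5×10⁻⁸
s = 1.5×10⁻⁸ M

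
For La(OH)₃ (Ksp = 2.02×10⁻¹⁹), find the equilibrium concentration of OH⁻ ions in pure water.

La(OH)₃(s) ⇌ La³⁺(aq) + 3 OH⁻(aq)
Call the molar solubility s, so that [La³⁺] = s and [OH⁻] = 3s.
Ksp = [La³⁺][OH⁻]^3 = s · (3s)^3 = 27s^4 = 2.02×10⁻¹⁹
s = 9.30×10⁻⁶ mol L⁻¹
[OH⁻] = 3s = 2.79×10⁻⁵ mol L⁻¹

2.79×10⁻⁵ M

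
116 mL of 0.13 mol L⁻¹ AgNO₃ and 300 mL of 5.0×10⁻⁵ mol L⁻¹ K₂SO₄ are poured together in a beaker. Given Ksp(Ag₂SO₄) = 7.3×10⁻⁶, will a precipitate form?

The combined volume is 416 mL.
[Ag⁺] = (0.13)(116)/416 = 3.6×10⁻² mol L⁻¹
[SO₄²⁻] = (5.0×10⁻⁵)(300)/416 = 3.6×10⁻⁵ mol L⁻¹
Q = [Ag⁺]^2[SO₄²⁻] = 4.7×10⁻⁸
Since Q (4.7×10⁻⁸) is less than Ksp (7.3×10⁻⁶), no Ag₂SO₄ precipitates.

No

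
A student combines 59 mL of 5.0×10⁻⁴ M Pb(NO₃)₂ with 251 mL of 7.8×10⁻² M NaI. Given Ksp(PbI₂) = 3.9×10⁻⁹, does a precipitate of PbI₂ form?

Yes

The combined volume is 310 mL.
[Pb²⁺] = (5.0×10⁻⁴)(59)/310 = 9.5×10⁻⁵ M
[I⁻] = (7.8×10⁻²)(251)/310 = 6.3×10⁻² M
Q = [Pb²⁺][I⁻]^2 = 3.8×10⁻⁷
Because Q > Ksp (3.8×10⁻⁷ vs 3.9×10⁻⁹), a precipitate of PbI₂ forms.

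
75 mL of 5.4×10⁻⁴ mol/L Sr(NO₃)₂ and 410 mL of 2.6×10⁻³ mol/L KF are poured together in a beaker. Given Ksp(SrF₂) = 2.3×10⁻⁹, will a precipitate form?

No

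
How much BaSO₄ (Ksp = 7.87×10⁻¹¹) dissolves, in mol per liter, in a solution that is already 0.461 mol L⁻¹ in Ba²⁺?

1.71×10⁻¹⁰ M

BaSO₄(s) ⇌ Ba²⁺(aq) + SO₄²⁻(aq)
With Ba²⁺ already at 0.461 mol L⁻¹ and s small, take [Ba²⁺] ≈ 0.461 mol L⁻¹ and [SO₄²⁻] = s.
Ksp = [Ba²⁺][SO₄²⁻] = (0.461)s
s = 7.87×10⁻¹¹ / (0.461) = 1.71×10⁻¹⁰
s = 1.71×10⁻¹⁰ mol L⁻¹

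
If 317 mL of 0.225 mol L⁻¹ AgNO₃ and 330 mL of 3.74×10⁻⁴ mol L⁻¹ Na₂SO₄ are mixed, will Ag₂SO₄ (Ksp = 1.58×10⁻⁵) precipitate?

No

Total volume after mixing = 317 + 330 = 647 mL.
[Ag⁺] = (0.225)(317)/647 = 0.110 mol L⁻¹
[SO₄²⁻] = (3.74×10⁻⁴)(330)/647 = 1.91×10⁻⁴ mol L⁻¹
Q = [Ag⁺]^2[SO₄²⁻] = 2.32×10⁻⁶
Q = 2.32×10⁻⁶ < Ksp = 1.58×10⁻⁵, so the solution is unsaturated and no precipitate forms.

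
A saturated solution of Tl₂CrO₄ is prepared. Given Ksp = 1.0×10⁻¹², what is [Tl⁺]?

Tl₂CrO₄(s) ⇌ 2 Tl⁺(aq) + CrO₄²⁻(aq)
Call the molar solubility s, so that [Tl⁺] = 2s and [CrO₄²⁻] = s.
Ksp = [Tl⁺]^2[CrO₄²⁻] = (2s)^2 · s = 4s^3 = 1.0×10⁻¹²
s = 6.3×10⁻⁵ M
[Tl⁺] = 2s = 1.3×10⁻⁴ M

1.3×10⁻⁴ M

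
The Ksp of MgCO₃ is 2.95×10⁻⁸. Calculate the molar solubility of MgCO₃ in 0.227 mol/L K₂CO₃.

MgCO₃(s) ⇌ Mg²⁺(aq) + CO₃²⁻(aq)
With CO₃²⁻ already at 0.227 mol/L and s small, take [CO₃²⁻] ≈ 0.227 mol/L and [Mg²⁺] = s.
Ksp = [Mg²⁺][CO₃²⁻] = s(0.227)
s = 2.95×10⁻⁸ / (0.227) = 1.30×10⁻⁷
s = 1.30×10⁻⁷ mol/L

1.30×10⁻⁷ M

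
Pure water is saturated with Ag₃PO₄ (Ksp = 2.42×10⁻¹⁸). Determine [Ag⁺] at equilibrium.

Ag₃PO₄(s) ⇌ 3 Ag⁺(aq) + PO₄³⁻(aq)
For each mole of Ag₃PO₄ that dissolves per liter, [Ag⁺] = 3s and [PO₄³⁻] = s; let s denote this solubility.
Ksp = [Ag⁺]^3[PO₄³⁻] = (3s)^3 · s = 27s^4 = 2.42×10⁻¹⁸
s = 1.73×10⁻⁵ mol/L
[Ag⁺] = 3s = 5.19×10⁻⁵ mol/L

5.19×10⁻⁵ M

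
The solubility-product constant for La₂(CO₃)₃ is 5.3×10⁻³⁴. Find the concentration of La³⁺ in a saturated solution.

La₂(CO₃)₃(s) ⇌ 2 La³⁺(aq) + 3 CO₃²⁻(aq)
Let s be the molar solubility. Then [La³⁺] = 2s and [CO₃²⁻] = 3s.
Ksp = [La³⁺]^2[CO₃²⁻]^3 = (2s)^2 · (3s)^3 = 108s^5 = 5.3×10⁻³⁴
s = 8.7×10⁻⁸ M
[La³⁺] = 2s = 1.7×10⁻⁷ M

1.7×10⁻⁷ M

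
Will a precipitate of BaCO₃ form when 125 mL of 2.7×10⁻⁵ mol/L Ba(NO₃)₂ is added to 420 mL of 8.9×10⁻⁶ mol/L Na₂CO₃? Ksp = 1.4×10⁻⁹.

Total volume after mixing = 125 + 420 = 545 mL.
[Ba²⁺] = (2.7×10⁻⁵)(125)/545 = 6.2×10⁻⁶ mol/L
[CO₃²⁻] = (8.9×10⁻⁶)(420)/545 = 6.9×10⁻⁶ mol/L
Q = [Ba²⁺][CO₃²⁻] = 4.2×10⁻¹¹
Q = 4.2×10⁻¹¹ < Ksp = 1.4×10⁻⁹, so the solution is unsaturated and no precipitate forms.

No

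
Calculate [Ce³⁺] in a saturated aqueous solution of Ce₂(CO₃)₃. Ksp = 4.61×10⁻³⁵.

Ce₂(CO₃)₃(s) ⇌ 2 Ce³⁺(aq) + 3 CO₃²⁻(aq)
With molar solubility s: [Ce³⁺] = 2s, [CO₃²⁻] = 3s.
Ksp = [Ce³⁺]^2[CO₃²⁻]^3 = (2s)^2 · (3s)^3 = 108s^5 = 4.61×10⁻³⁵
s = 5.32×10⁻⁸ M
[Ce³⁺] = 2s = 1.06×10⁻⁷ M

1.06×10⁻⁷ M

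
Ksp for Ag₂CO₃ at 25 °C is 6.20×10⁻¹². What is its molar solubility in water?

Ag₂CO₃(s) ⇌ 2 Ag⁺(aq) + CO₃²⁻(aq)
Call the molar solubility s, so that [Ag⁺] = 2s and [CO₃²⁻] = s.
Ksp = [Ag⁺]^2[CO₃²⁻] = (2s)^2 · s = 4s^3
4s^3 = 6.20×10⁻¹²  ⇒  s^3 = 1.55×10⁻¹²
s = (1.55×10⁻¹²)^(1/3) = 1.16×10⁻⁴ mol L⁻¹

1.16×10⁻⁴ M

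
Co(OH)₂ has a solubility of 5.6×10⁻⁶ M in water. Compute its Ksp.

Ksp = 7.0×10⁻¹⁶

Co(OH)₂(s) ⇌ Co²⁺(aq) + 2 OH⁻(aq)
For each mole of Co(OH)₂ that dissolves per liter, [Co²⁺] = s and [OH⁻] = 2s; let s denote this solubility.
Ksp = [Co²⁺][OH⁻]^2 = s · (2s)^2 = 4s^3
Ksp = 4 × (5.6×10⁻⁶)^3 = 7.0×10⁻¹⁶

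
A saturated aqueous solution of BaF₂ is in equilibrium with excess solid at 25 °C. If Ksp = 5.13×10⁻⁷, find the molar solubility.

5.04×10⁻³ M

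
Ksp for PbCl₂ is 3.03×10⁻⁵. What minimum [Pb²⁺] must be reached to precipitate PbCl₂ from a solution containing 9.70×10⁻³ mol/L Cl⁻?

Precipitation of each salt begins when its ion product equals Ksp.
PbCl₂(s) ⇌ Pb²⁺(aq) + 2 Cl⁻(aq)
Ksp = [Pb²⁺][Cl⁻]^2 = [Pb²⁺](9.70×10⁻³)^2
[Pb²⁺] = 3.03×10⁻⁵ / (9.70×10⁻³)^2 = 0.322
[Pb²⁺] = 0.322 mol/L

0.322 M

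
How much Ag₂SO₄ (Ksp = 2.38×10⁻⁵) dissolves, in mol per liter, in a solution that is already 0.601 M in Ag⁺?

Ag₂SO₄(s) ⇌ 2 Ag⁺(aq) + SO₄²⁻(aq)
Let s be the solubility of Ag₂SO₄ here. The common ion gives [Ag⁺] ≈ 0.601 M, and [SO₄²⁻] = s.
Ksp = [Ag⁺]^2[SO₄²⁻] = (0.601)^2s
s = 2.38×10⁻⁵ / (0.601)^2 = 6.59×10⁻⁵
s = 6.59×10⁻⁵ M

6.59×10⁻⁵ M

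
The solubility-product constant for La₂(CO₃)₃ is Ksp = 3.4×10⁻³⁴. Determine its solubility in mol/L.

La₂(CO₃)₃(s) ⇌ 2 La³⁺(aq) + 3 CO₃²⁻(aq)
For each mole of La₂(CO₃)₃ that dissolves per liter, [La³⁺] = 2s and [CO₃²⁻] = 3s; let s denote this solubility.
Ksp = [La³⁺]^2[CO₃²⁻]^3 = (2s)^2 · (3s)^3 = 108s^5
108s^5 = 3.4×10⁻³⁴  ⇒  s^5 = 3.1×10⁻³⁶
s = 7.9×10⁻⁸ mol L⁻¹

7.9×10⁻⁸ M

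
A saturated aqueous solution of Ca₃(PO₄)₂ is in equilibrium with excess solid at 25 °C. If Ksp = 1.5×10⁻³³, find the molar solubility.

1.1×10⁻⁷ M

Ca₃(PO₄)₂(s) ⇌ 3 Ca²⁺(aq) + 2 PO₄³⁻(aq)
For each mole of Ca₃(PO₄)₂ that dissolves per liter, [Ca²⁺] = 3s and [PO₄³⁻] = 2s; let s denote this solubility.
Ksp = [Ca²⁺]^3[PO₄³⁻]^2 = (3s)^3 · (2s)^2 = 108s^5
108s^5 = 1.5×10⁻³³  ⇒  s^5 = 1.4×10⁻³⁵
Taking the 5th root, s = 1.1×10⁻⁷ mol L⁻¹.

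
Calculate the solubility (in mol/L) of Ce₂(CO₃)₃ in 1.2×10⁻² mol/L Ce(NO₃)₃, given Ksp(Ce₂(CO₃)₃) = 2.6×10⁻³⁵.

1.9×10⁻¹¹ M

Ce₂(CO₃)₃(s) ⇌ 2 Ce³⁺(aq) + 3 CO₃²⁻(aq)
With Ce³⁺ already at 1.2×10⁻² mol/L and s small, take [Ce³⁺] ≈ 1.2×10⁻² mol/L and [CO₃²⁻] = 3s.
Ksp = [Ce³⁺]^2[CO₃²⁻]^3 = (1.2×10⁻²)^2(3s)^3
(3s)^3 = 2.6×10⁻³⁵ / (1.2×10⁻²)^2 = 1.8×10⁻³¹
s = 1.9×10⁻¹¹ mol/L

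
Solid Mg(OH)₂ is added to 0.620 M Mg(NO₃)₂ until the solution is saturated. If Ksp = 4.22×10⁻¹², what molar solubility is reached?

1.30×10⁻⁶ M

Mg(OH)₂(s) ⇌ Mg²⁺(aq) + 2 OH⁻(aq)
Mg²⁺ is already present at 0.620 M. If s mol/L of Mg(OH)₂ dissolves, [OH⁻] = 2s while [Mg²⁺] ≈ 0.620 M.
Ksp = [Mg²⁺][OH⁻]^2 = (0.620)(2s)^2
(2s)^2 = 4.22×10⁻¹² / (0.620) = 6.81×10⁻¹²
s = 1.30×10⁻⁶ M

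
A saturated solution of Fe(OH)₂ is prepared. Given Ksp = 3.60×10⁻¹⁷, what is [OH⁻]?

4.16×10⁻⁶ M

Fe(OH)₂(s) ⇌ Fe²⁺(aq) + 2 OH⁻(aq)
With molar solubility s: [Fe²⁺] = s, [OH⁻] = 2s.
Ksp = [Fe²⁺][OH⁻]^2 = s · (2s)^2 = 4s^3 = 3.60×10⁻¹⁷
s = 2.08×10⁻⁶ M
[OH⁻] = 2s = 4.16×10⁻⁶ M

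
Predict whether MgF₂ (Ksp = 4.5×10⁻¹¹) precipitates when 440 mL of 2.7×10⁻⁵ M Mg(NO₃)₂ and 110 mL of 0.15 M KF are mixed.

Yes

After mixing, V = 440 mL + 110 mL = 550 mL.
[Mg²⁺] = (2.7×10⁻⁵)(440)/550 = 2.2×10⁻⁵ M
[F⁻] = (0.15)(110)/550 = 3.0×10⁻² M
Q = [Mg²⁺][F⁻]^2 = 1.9×10⁻⁸
Since Q (1.9×10⁻⁸) exceeds Ksp (4.5×10⁻¹¹), MgF₂ will precipitate.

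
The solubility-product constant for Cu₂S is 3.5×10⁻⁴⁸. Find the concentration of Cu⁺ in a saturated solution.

1.9×10⁻¹⁶ M

Cu₂S(s) ⇌ 2 Cu⁺(aq) + S²⁻(aq)
For each mole of Cu₂S that dissolves per liter, [Cu⁺] = 2s and [S²⁻] = s; let s denote this solubility.
Ksp = [Cu⁺]^2[S²⁻] = (2s)^2 · s = 4s^3 = 3.5×10⁻⁴⁸
s = 9.6×10⁻¹⁷ M
[Cu⁺] = 2s = 1.9×10⁻¹⁶ M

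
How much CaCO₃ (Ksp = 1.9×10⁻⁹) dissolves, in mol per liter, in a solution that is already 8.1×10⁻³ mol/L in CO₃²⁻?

2.3×10⁻⁷ M

CaCO₃(s) ⇌ Ca²⁺(aq) + CO₃²⁻(aq)
The solution already contains CO₃²⁻ at 8.1×10⁻³ mol/L. Let s be the molar solubility of CaCO₃.
[CO₃²⁻] ≈ 8.1×10⁻³ mol/L (common ion dominates); [Ca²⁺] = s.
Ksp = [Ca²⁺][CO₃²⁻] = s(8.1×10⁻³)
s = 1.9×10⁻⁹ / (8.1×10⁻³) = 2.3×10⁻⁷
s = 2.3×10⁻⁷ mol/L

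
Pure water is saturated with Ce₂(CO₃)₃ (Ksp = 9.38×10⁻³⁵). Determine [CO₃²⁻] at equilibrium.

1.84×10⁻⁷ M

Ce₂(CO₃)₃(s) ⇌ 2 Ce³⁺(aq) + 3 CO₃²⁻(aq)
With molar solubility s: [Ce³⁺] = 2s, [CO₃²⁻] = 3s.
Ksp = [Ce³⁺]^2[CO₃²⁻]^3 = (2s)^2 · (3s)^3 = 108s^5 = 9.38×10⁻³⁵
s = 6.13×10⁻⁸ M
[CO₃²⁻] = 3s = 1.84×10⁻⁷ M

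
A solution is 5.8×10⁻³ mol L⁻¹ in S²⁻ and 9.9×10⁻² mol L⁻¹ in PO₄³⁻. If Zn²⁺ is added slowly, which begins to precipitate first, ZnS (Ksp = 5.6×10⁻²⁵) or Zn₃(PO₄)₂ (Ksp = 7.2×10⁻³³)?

ZnS

Each salt precipitates once Q = Ksp for that salt.
For ZnS: [Zn²⁺] = (Ksp/[S²⁻]) = 9.7×10⁻²³ mol L⁻¹
For Zn₃(PO₄)₂: [Zn²⁺] = (Ksp/[PO₄³⁻]^2)^(1/3) = 9.0×10⁻¹¹ mol L⁻¹
The smaller threshold [Zn²⁺] is reached first, so ZnS precipitates first.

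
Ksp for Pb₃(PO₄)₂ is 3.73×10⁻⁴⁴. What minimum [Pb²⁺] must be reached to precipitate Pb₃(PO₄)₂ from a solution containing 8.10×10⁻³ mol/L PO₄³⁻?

A salt starts to precipitate once the ion product Q reaches its Ksp.
Pb₃(PO₄)₂(s) ⇌ 3 Pb²⁺(aq) + 2 PO₄³⁻(aq)
Ksp = [Pb²⁺]^3[PO₄³⁻]^2 = [Pb²⁺]^3(8.10×10⁻³)^2
[Pb²⁺]^3 = 3.73×10⁻⁴⁴ / (8.10×10⁻³)^2 = 5.69×10⁻⁴⁰
[Pb²⁺] = 8.28×10⁻¹⁴ mol/L

8.28×10⁻¹⁴ M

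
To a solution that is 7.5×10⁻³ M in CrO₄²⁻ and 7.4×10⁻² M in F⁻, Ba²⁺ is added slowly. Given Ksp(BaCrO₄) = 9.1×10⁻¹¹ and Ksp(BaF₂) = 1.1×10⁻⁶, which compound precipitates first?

The threshold for precipitation is Q = Ksp.
For BaCrO₄: [Ba²⁺] = (Ksp/[CrO₄²⁻]) = 1.2×10⁻⁸ M
For BaF₂: [Ba²⁺] = (Ksp/[F⁻]^2) = 2.0×10⁻⁴ M
The smaller threshold [Ba²⁺] is reached first, so BaCrO₄ precipitates first.

BaCrO₄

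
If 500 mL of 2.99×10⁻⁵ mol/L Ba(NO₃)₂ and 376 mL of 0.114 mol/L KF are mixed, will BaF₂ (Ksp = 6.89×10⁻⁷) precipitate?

No

Total volume after mixing = 500 + 376 = 876 mL.
[Ba²⁺] = (2.99×10⁻⁵)(500)/876 = 1.71×10⁻⁵ mol/L
[F⁻] = (0.114)(376)/876 = 4.89×10⁻² mol/L
Q = [Ba²⁺][F⁻]^2 = 4.09×10⁻⁸
Q = 4.09×10⁻⁸ < Ksp = 6.89×10⁻⁷, so the solution is unsaturated and no precipitate forms.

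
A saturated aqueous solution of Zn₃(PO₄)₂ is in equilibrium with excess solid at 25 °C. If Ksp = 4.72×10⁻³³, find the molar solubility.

Zn₃(PO₄)₂(s) ⇌ 3 Zn²⁺(aq) + 2 PO₄³⁻(aq)
If s mol/L of Zn₃(PO₄)₂ dissolves, [Zn²⁺] = 3s and [PO₄³⁻] = 2s.
Ksp = [Zn²⁺]^3[PO₄³⁻]^2 = (3s)^3 · (2s)^2 = 108s^5
108s^5 = 4.72×10⁻³³  ⇒  s^5 = 4.37×10⁻³⁵
Taking the 5th root, s = 1.34×10⁻⁷ mol/L.

1.34×10⁻⁷ M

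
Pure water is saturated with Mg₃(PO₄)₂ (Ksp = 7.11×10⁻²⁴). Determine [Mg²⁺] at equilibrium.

2.76×10⁻⁵ M

Mg₃(PO₄)₂(s) ⇌ 3 Mg²⁺(aq) + 2 PO₄³⁻(aq)
Let s be the molar solubility. Then [Mg²⁺] = 3s and [PO₄³⁻] = 2s.
Ksp = [Mg²⁺]^3[PO₄³⁻]^2 = (3s)^3 · (2s)^2 = 108s^5 = 7.11×10⁻²⁴
s = 9.20×10⁻⁶ mol/L
[Mg²⁺] = 3s = 2.76×10⁻⁵ mol/L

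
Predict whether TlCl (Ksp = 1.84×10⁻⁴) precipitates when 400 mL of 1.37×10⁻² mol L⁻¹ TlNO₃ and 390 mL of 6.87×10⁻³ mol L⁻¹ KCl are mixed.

Total volume after mixing = 400 + 390 = 790 mL.
[Tl⁺] = (1.37×10⁻²)(400)/790 = 6.94×10⁻³ mol L⁻¹
[Cl⁻] = (6.87×10⁻³)(390)/790 = 3.39×10⁻³ mol L⁻¹
Q = [Tl⁺][Cl⁻] = 2.35×10⁻⁵
Since Q (2.35×10⁻⁵) is less than Ksp (1.84×10⁻⁴), no TlCl precipitates.

No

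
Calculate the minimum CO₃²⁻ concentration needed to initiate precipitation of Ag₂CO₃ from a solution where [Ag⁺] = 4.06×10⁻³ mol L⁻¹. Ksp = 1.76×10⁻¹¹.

A salt starts to precipitate once the ion product Q reaches its Ksp.
Ag₂CO₃(s) ⇌ 2 Ag⁺(aq) + CO₃²⁻(aq)
Ksp = [Ag⁺]^2[CO₃²⁻] = [CO₃²⁻](4.06×10⁻³)^2
[CO₃²⁻] = 1.76×10⁻¹¹ / (4.06×10⁻³)^2 = 1.07×10⁻⁶
[CO₃²⁻] = 1.07×10⁻⁶ mol L⁻¹

1.07×10⁻⁶ M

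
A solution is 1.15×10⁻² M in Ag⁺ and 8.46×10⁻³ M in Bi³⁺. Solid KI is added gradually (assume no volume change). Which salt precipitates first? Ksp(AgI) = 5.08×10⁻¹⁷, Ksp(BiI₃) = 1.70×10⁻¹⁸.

Precipitation begins when Q = Ksp.
For AgI: [I⁻] = (Ksp/[Ag⁺]) = 4.42×10⁻¹⁵ M
For BiI₃: [I⁻] = (Ksp/[Bi³⁺])^(1/3) = 5.86×10⁻⁶ M
Since AgI needs less I⁻ to reach saturation, it precipitates first.

AgI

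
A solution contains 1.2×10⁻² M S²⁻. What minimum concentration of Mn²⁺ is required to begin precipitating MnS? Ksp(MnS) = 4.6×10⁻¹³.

3.8×10⁻¹¹ M

Precipitation begins when Q = Ksp.
MnS(s) ⇌ Mn²⁺(aq) + S²⁻(aq)
Ksp = [Mn²⁺][S²⁻] = [Mn²⁺](1.2×10⁻²)
[Mn²⁺] = 4.6×10⁻¹³ / (1.2×10⁻²) = 3.8×10⁻¹¹
[Mn²⁺] = 3.8×10⁻¹¹ M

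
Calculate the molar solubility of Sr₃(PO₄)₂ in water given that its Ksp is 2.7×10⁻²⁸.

1.2×10⁻⁶ M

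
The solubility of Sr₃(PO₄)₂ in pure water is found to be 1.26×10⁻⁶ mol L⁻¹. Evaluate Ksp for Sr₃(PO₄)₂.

Ksp = 3.43×10⁻²⁸

Sr₃(PO₄)₂(s) ⇌ 3 Sr²⁺(aq) + 2 PO₄³⁻(aq)
Call the molar solubility s, so that [Sr²⁺] = 3s and [PO₄³⁻] = 2s.
Ksp = [Sr²⁺]^3[PO₄³⁻]^2 = (3s)^3 · (2s)^2 = 108s^5
Ksp = 108 × (1.26×10⁻⁶)^5 = 3.43×10⁻²⁸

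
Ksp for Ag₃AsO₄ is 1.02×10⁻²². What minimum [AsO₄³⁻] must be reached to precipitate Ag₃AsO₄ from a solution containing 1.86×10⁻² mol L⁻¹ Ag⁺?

1.59×10⁻¹⁷ M

Precipitation of each salt begins when its ion product equals Ksp.
Ag₃AsO₄(s) ⇌ 3 Ag⁺(aq) + AsO₄³⁻(aq)
Ksp = [Ag⁺]^3[AsO₄³⁻] = [AsO₄³⁻](1.86×10⁻²)^3
[AsO₄³⁻] = 1.02×10⁻²² / (1.86×10⁻²)^3 = 1.59×10⁻¹⁷
[AsO₄³⁻] = 1.59×10⁻¹⁷ mol L⁻¹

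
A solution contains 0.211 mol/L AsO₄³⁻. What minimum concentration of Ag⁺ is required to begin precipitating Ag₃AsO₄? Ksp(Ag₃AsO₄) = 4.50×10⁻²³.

5.97×10⁻⁸ M

Precipitation of each salt begins when its ion product equals Ksp.
Ag₃AsO₄(s) ⇌ 3 Ag⁺(aq) + AsO₄³⁻(aq)
Ksp = [Ag⁺]^3[AsO₄³⁻] = [Ag⁺]^3(0.211)
[Ag⁺]^3 = 4.50×10⁻²³ / (0.211) = 2.13×10⁻²²
[Ag⁺] = 5.97×10⁻⁸ mol/L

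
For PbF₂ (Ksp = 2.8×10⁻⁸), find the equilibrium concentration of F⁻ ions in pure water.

3.8×10⁻³ M

PbF₂(s) ⇌ Pb²⁺(aq) + 2 F⁻(aq)
Let s be the molar solubility. Then [Pb²⁺] = s and [F⁻] = 2s.
Ksp = [Pb²⁺][F⁻]^2 = s · (2s)^2 = 4s^3 = 2.8×10⁻⁸
s = 1.9×10⁻³ mol/L
[F⁻] = 2s = 3.8×10⁻³ mol/L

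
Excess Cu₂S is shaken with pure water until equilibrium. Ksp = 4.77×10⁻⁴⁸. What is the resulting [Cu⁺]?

2.12×10⁻¹⁶ M

Cu₂S(s) ⇌ 2 Cu⁺(aq) + S²⁻(aq)
For each mole of Cu₂S that dissolves per liter, [Cu⁺] = 2s and [S²⁻] = s; let s denote this solubility.
Ksp = [Cu⁺]^2[S²⁻] = (2s)^2 · s = 4s^3 = 4.77×10⁻⁴⁸
s = 1.06×10⁻¹⁶ mol/L
[Cu⁺] = 2s = 2.12×10⁻¹⁶ mol/L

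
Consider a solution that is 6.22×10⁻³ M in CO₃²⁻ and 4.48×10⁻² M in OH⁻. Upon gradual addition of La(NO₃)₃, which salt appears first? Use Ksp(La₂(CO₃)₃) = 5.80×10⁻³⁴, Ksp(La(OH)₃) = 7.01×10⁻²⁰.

La(OH)₃

Each salt precipitates once Q = Ksp for that salt.
For La₂(CO₃)₃: [La³⁺] = (Ksp/[CO₃²⁻]^3)^(1/2) = 4.91×10⁻¹⁴ M
For La(OH)₃: [La³⁺] = (Ksp/[OH⁻]^3) = 7.80×10⁻¹⁶ M
La(OH)₃ requires the lower [La³⁺], so it precipitates first.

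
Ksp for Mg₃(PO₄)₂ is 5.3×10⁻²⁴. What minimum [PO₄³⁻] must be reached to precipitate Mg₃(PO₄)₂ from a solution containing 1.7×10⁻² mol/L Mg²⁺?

1.0×10⁻⁹ M

Precipitation of each salt begins when its ion product equals Ksp.
Mg₃(PO₄)₂(s) ⇌ 3 Mg²⁺(aq) + 2 PO₄³⁻(aq)
Ksp = [Mg²⁺]^3[PO₄³⁻]^2 = [PO₄³⁻]^2(1.7×10⁻²)^3
[PO₄³⁻]^2 = 5.3×10⁻²⁴ / (1.7×10⁻²)^3 = 1.1×10⁻¹⁸
[PO₄³⁻] = 1.0×10⁻⁹ mol/L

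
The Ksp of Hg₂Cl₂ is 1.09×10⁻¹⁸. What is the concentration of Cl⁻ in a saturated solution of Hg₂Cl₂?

Hg₂Cl₂(s) ⇌ Hg₂²⁺(aq) + 2 Cl⁻(aq)
If s mol/L of Hg₂Cl₂ dissolves, [Hg₂²⁺] = s and [Cl⁻] = 2s.
Ksp = [Hg₂²⁺][Cl⁻]^2 = s · (2s)^2 = 4s^3 = 1.09×10⁻¹⁸
s = 6.48×10⁻⁷ mol/L
[Cl⁻] = 2s = 1.30×10⁻⁶ mol/L

1.30×10⁻⁶ M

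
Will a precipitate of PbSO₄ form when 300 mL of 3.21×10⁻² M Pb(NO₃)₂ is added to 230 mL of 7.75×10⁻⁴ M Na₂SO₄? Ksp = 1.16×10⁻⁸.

After mixing, V = 300 mL + 230 mL = 530 mL.
[Pb²⁺] = (3.21×10⁻²)(300)/530 = 1.82×10⁻² M
[SO₄²⁻] = (7.75×10⁻⁴)(230)/530 = 3.36×10⁻⁴ M
Q = [Pb²⁺][SO₄²⁻] = 6.11×10⁻⁶
Since Q (6.11×10⁻⁶) exceeds Ksp (1.16×10⁻⁸), PbSO₄ will precipitate.

Yes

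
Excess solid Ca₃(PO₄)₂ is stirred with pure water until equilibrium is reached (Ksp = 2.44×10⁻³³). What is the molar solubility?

1.18×10⁻⁷ M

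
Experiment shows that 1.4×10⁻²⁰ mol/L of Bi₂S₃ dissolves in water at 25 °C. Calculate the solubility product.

Ksp = 5.8×10⁻⁹⁸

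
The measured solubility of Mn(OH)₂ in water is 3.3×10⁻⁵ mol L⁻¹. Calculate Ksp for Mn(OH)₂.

Ksp = 1.4×10⁻¹³

Mn(OH)₂(s) ⇌ Mn²⁺(aq) + 2 OH⁻(aq)
Let s be the molar solubility. Then [Mn²⁺] = s and [OH⁻] = 2s.
Ksp = [Mn²⁺][OH⁻]^2 = s · (2s)^2 = 4s^3
Ksp = 4 × (3.3×10⁻⁵)^3 = 1.4×10⁻¹³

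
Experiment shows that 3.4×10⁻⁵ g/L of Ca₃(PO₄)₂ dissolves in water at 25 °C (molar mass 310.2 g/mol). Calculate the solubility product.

Ksp = 1.7×10⁻³³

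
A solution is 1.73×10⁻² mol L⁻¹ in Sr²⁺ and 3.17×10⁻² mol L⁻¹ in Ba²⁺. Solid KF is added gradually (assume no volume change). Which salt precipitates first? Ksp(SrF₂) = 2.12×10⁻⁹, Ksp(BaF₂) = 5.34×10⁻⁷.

The threshold for precipitation is Q = Ksp.
For SrF₂: [F⁻] = (Ksp/[Sr²⁺])^(1/2) = 3.50×10⁻⁴ mol L⁻¹
For BaF₂: [F⁻] = (Ksp/[Ba²⁺])^(1/2) = 4.10×10⁻³ mol L⁻¹
The smaller threshold [F⁻] is reached first, so SrF₂ precipitates first.

SrF₂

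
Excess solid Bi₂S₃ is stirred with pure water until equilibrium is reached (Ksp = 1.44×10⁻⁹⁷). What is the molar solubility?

1.68×10⁻²⁰ M

Bi₂S₃(s) ⇌ 2 Bi³⁺(aq) + 3 S²⁻(aq)
With molar solubility s: [Bi³⁺] = 2s, [S²⁻] = 3s.
Ksp = [Bi³⁺]^2[S²⁻]^3 = (2s)^2 · (3s)^3 = 108s^5
108s^5 = 1.44×10⁻⁹⁷  ⇒  s^5 = 1.33×10⁻⁹⁹
s = 1.68×10⁻²⁰ mol L⁻¹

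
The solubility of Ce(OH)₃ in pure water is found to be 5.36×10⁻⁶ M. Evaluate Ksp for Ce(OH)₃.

Ce(OH)₃(s) ⇌ Ce³⁺(aq) + 3 OH⁻(aq)
Call the molar solubility s, so that [Ce³⁺] = s and [OH⁻] = 3s.
Ksp = [Ce³⁺][OH⁻]^3 = s · (3s)^3 = 27s^4
Ksp = 27 × (5.36×10⁻⁶)^4 = 2.23×10⁻²⁰

Ksp = 2.23×10⁻²⁰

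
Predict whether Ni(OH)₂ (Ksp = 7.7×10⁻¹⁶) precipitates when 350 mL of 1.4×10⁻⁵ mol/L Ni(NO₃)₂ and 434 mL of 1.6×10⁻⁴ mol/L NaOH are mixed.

The combined volume is 784 mL.
[Ni²⁺] = (1.4×10⁻⁵)(350)/784 = 6.3×10⁻⁶ mol/L
[OH⁻] = (1.6×10⁻⁴)(434)/784 = 8.9×10⁻⁵ mol/L
Q = [Ni²⁺][OH⁻]^2 = 4.9×10⁻¹⁴
Since Q (4.9×10⁻¹⁴) exceeds Ksp (7.7×10⁻¹⁶), Ni(OH)₂ will precipitate.

Yes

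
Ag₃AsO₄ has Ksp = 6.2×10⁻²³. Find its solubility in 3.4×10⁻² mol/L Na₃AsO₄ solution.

4.1×10⁻⁸ M

Ag₃AsO₄(s) ⇌ 3 Ag⁺(aq) + AsO₄³⁻(aq)
With AsO₄³⁻ already at 3.4×10⁻² mol/L and s small, take [AsO₄³⁻] ≈ 3.4×10⁻² mol/L and [Ag⁺] = 3s.
Ksp = [Ag⁺]^3[AsO₄³⁻] = (3s)^3(3.4×10⁻²)
(3s)^3 = 6.2×10⁻²³ / (3.4×10⁻²) = 1.8×10⁻²¹
s = 4.1×10⁻⁸ mol/L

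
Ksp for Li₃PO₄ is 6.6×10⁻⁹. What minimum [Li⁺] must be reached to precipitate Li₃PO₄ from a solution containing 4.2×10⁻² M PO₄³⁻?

5.4×10⁻³ M

A salt starts to precipitate once the ion product Q reaches its Ksp.
Li₃PO₄(s) ⇌ 3 Li⁺(aq) + PO₄³⁻(aq)
Ksp = [Li⁺]^3[PO₄³⁻] = [Li⁺]^3(4.2×10⁻²)
[Li⁺]^3 = 6.6×10⁻⁹ / (4.2×10⁻²) = 1.6×10⁻⁷
[Li⁺] = 5.4×10⁻³ M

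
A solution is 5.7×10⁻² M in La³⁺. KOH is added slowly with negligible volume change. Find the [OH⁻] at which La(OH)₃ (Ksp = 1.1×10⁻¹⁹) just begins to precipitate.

A salt starts to precipitate once the ion product Q reaches its Ksp.
La(OH)₃(s) ⇌ La³⁺(aq) + 3 OH⁻(aq)
Ksp = [La³⁺][OH⁻]^3 = [OH⁻]^3(5.7×10⁻²)
[OH⁻]^3 = 1.1×10⁻¹⁹ / (5.7×10⁻²) = 1.9×10⁻¹⁸
[OH⁻] = 1.2×10⁻⁶ M

1.2×10⁻⁶ M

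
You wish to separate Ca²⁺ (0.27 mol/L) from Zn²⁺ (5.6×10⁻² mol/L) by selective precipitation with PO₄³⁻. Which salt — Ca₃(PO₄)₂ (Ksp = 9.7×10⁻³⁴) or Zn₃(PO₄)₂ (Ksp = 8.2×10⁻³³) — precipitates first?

Precipitation of each salt begins when its ion product equals Ksp.
For Ca₃(PO₄)₂: [PO₄³⁻] = (Ksp/[Ca²⁺]^3)^(1/2) = 2.2×10⁻¹⁶ mol/L
For Zn₃(PO₄)₂: [PO₄³⁻] = (Ksp/[Zn²⁺]^3)^(1/2) = 6.8×10⁻¹⁵ mol/L
Ca₃(PO₄)₂ requires the lower [PO₄³⁻], so it precipitates first.

Ca₃(PO₄)₂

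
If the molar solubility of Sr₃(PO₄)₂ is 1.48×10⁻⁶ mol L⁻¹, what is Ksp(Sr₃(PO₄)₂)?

Ksp = 7.67×10⁻²⁸

Sr₃(PO₄)₂(s) ⇌ 3 Sr²⁺(aq) + 2 PO₄³⁻(aq)
If s mol/L of Sr₃(PO₄)₂ dissolves, [Sr²⁺] = 3s and [PO₄³⁻] = 2s.
Ksp = [Sr²⁺]^3[PO₄³⁻]^2 = (3s)^3 · (2s)^2 = 108s^5
Ksp = 108 × (1.48×10⁻⁶)^5 = 7.67×10⁻²⁸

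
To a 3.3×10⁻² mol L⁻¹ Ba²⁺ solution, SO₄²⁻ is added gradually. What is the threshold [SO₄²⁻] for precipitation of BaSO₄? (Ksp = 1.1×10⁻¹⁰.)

3.3×10⁻⁹ M

A salt starts to precipitate once the ion product Q reaches its Ksp.
BaSO₄(s) ⇌ Ba²⁺(aq) + SO₄²⁻(aq)
Ksp = [Ba²⁺][SO₄²⁻] = [SO₄²⁻](3.3×10⁻²)
[SO₄²⁻] = 1.1×10⁻¹⁰ / (3.3×10⁻²) = 3.3×10⁻⁹
[SO₄²⁻] = 3.3×10⁻⁹ mol L⁻¹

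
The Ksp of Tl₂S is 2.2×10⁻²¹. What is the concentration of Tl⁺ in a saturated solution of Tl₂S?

1.6×10⁻⁷ M

Tl₂S(s) ⇌ 2 Tl⁺(aq) + S²⁻(aq)
For each mole of Tl₂S that dissolves per liter, [Tl⁺] = 2s and [S²⁻] = s; let s denote this solubility.
Ksp = [Tl⁺]^2[S²⁻] = (2s)^2 · s = 4s^3 = 2.2×10⁻²¹
s = 8.2×10⁻⁸ mol/L
[Tl⁺] = 2s = 1.6×10⁻⁷ mol/L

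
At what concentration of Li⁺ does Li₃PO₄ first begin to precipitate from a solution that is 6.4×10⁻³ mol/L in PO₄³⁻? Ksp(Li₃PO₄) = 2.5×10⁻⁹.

7.3×10⁻³ M

Precipitation begins when Q = Ksp.
Li₃PO₄(s) ⇌ 3 Li⁺(aq) + PO₄³⁻(aq)
Ksp = [Li⁺]^3[PO₄³⁻] = [Li⁺]^3(6.4×10⁻³)
[Li⁺]^3 = 2.5×10⁻⁹ / (6.4×10⁻³) = 3.9×10⁻⁷
[Li⁺] = 7.3×10⁻³ mol/L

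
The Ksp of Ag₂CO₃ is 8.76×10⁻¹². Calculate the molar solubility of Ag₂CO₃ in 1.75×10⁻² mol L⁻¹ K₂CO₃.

1.12×10⁻⁵ M

Ag₂CO₃(s) ⇌ 2 Ag⁺(aq) + CO₃²⁻(aq)
The solution already contains CO₃²⁻ at 1.75×10⁻² mol L⁻¹. Let s be the molar solubility of Ag₂CO₃.
[CO₃²⁻] ≈ 1.75×10⁻² mol L⁻¹ (common ion dominates); [Ag⁺] = 2s.
Ksp = [Ag⁺]^2[CO₃²⁻] = (2s)^2(1.75×10⁻²)
(2s)^2 = 8.76×10⁻¹² / (1.75×10⁻²) = 5.01×10⁻¹⁰
s = 1.12×10⁻⁵ mol L⁻¹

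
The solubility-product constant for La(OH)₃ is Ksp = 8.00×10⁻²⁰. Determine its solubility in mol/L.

7.38×10⁻⁶ M

La(OH)₃(s) ⇌ La³⁺(aq) + 3 OH⁻(aq)
Let s be the molar solubility. Then [La³⁺] = s and [OH⁻] = 3s.
Ksp = [La³⁺][OH⁻]^3 = s · (3s)^3 = 27s^4
27s^4 = 8.00×10⁻²⁰  ⇒  s^4 = 2.96×10⁻²¹
Taking the 4th root, s = 7.38×10⁻⁶ M.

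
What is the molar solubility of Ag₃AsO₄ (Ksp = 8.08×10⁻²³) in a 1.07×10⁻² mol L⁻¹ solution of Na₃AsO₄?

Ag₃AsO₄(s) ⇌ 3 Ag⁺(aq) + AsO₄³⁻(aq)
The solution already contains AsO₄³⁻ at 1.07×10⁻² mol L⁻¹. Let s be the molar solubility of Ag₃AsO₄.
[AsO₄³⁻] ≈ 1.07×10⁻² mol L⁻¹ (common ion dominates); [Ag⁺] = 3s.
Ksp = [Ag⁺]^3[AsO₄³⁻] = (3s)^3(1.07×10⁻²)
(3s)^3 = 8.08×10⁻²³ / (1.07×10⁻²) = 7.55×10⁻²¹
s = 6.54×10⁻⁸ mol L⁻¹

6.54×10⁻⁸ M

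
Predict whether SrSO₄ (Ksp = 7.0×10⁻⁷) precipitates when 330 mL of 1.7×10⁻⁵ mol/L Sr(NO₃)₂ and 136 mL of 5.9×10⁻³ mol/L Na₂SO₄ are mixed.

No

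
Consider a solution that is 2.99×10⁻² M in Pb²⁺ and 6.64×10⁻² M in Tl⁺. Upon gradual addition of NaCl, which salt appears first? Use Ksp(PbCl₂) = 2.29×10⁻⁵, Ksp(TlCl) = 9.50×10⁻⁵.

Each salt precipitates once Q = Ksp for that salt.
For PbCl₂: [Cl⁻] = (Ksp/[Pb²⁺])^(1/2) = 2.77×10⁻² M
For TlCl: [Cl⁻] = (Ksp/[Tl⁺]) = 1.43×10⁻³ M
Since TlCl needs less Cl⁻ to reach saturation, it precipitates first.

TlCl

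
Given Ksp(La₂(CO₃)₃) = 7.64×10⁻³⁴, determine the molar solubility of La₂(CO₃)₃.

La₂(CO₃)₃(s) ⇌ 2 La³⁺(aq) + 3 CO₃²⁻(aq)
If s mol/L of La₂(CO₃)₃ dissolves, [La³⁺] = 2s and [CO₃²⁻] = 3s.
Ksp = [La³⁺]^2[CO₃²⁻]^3 = (2s)^2 · (3s)^3 = 108s^5
108s^5 = 7.64×10⁻³⁴  ⇒  s^5 = 7.07×10⁻³⁶
s = (7.07×10⁻³⁶)^(1/5) = 9.33×10⁻⁸ M

9.33×10⁻⁸ M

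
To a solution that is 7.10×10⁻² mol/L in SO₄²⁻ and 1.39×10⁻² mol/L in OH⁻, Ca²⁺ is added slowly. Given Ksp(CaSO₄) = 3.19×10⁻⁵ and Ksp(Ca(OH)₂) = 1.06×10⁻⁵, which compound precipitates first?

CaSO₄

A salt starts to precipitate once the ion product Q reaches its Ksp.
For CaSO₄: [Ca²⁺] = (Ksp/[SO₄²⁻]) = 4.49×10⁻⁴ mol/L
For Ca(OH)₂: [Ca²⁺] = (Ksp/[OH⁻]^2) = 5.49×10⁻² mol/L
CaSO₄ requires the lower [Ca²⁺], so it precipitates first.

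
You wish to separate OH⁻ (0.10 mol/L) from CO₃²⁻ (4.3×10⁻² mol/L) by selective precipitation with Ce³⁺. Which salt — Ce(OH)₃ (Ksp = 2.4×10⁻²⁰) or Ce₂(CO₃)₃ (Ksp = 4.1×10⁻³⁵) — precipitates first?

Ce(OH)₃

A salt starts to precipitate once the ion product Q reaches its Ksp.
For Ce(OH)₃: [Ce³⁺] = (Ksp/[OH⁻]^3) = 2.4×10⁻¹⁷ mol/L
For Ce₂(CO₃)₃: [Ce³⁺] = (Ksp/[CO₃²⁻]^3)^(1/2) = 7.2×10⁻¹⁶ mol/L
Ce(OH)₃ requires the lower [Ce³⁺], so it precipitates first.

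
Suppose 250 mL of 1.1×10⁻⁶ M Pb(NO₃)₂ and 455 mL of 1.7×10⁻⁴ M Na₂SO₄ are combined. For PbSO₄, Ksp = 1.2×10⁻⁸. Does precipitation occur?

The combined volume is 705 mL.
[Pb²⁺] = (1.1×10⁻⁶)(250)/705 = 3.9×10⁻⁷ M
[SO₄²⁻] = (1.7×10⁻⁴)(455)/705 = 1.1×10⁻⁴ M
Q = [Pb²⁺][SO₄²⁻] = 4.3×10⁻¹¹
Since Q (4.3×10⁻¹¹) is less than Ksp (1.2×10⁻⁸), no PbSO₄ precipitates.

No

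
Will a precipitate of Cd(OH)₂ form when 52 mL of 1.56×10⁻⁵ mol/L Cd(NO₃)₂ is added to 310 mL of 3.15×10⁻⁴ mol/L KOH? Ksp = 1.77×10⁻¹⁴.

Yes

The combined volume is 362 mL.
[Cd²⁺] = (1.56×10⁻⁵)(52)/362 = 2.24×10⁻⁶ mol/L
[OH⁻] = (3.15×10⁻⁴)(310)/362 = 2.70×10⁻⁴ mol/L
Q = [Cd²⁺][OH⁻]^2 = 1.63×10⁻¹³
Since Q (1.63×10⁻¹³) exceeds Ksp (1.77×10⁻¹⁴), Cd(OH)₂ will precipitate.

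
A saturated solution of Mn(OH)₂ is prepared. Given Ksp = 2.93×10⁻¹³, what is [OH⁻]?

Mn(OH)₂(s) ⇌ Mn²⁺(aq) + 2 OH⁻(aq)
If s mol/L of Mn(OH)₂ dissolves, [Mn²⁺] = s and [OH⁻] = 2s.
Ksp = [Mn²⁺][OH⁻]^2 = s · (2s)^2 = 4s^3 = 2.93×10⁻¹³
s = 4.18×10⁻⁵ mol L⁻¹
[OH⁻] = 2s = 8.37×10⁻⁵ mol L⁻¹

8.37×10⁻⁵ M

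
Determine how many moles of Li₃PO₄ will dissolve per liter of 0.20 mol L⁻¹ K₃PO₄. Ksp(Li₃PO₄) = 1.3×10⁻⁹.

Li₃PO₄(s) ⇌ 3 Li⁺(aq) + PO₄³⁻(aq)
The solution already contains PO₄³⁻ at 0.20 mol L⁻¹. Let s be the molar solubility of Li₃PO₄.
[PO₄³⁻] ≈ 0.20 mol L⁻¹ (common ion dominates); [Li⁺] = 3s.
Ksp = [Li⁺]^3[PO₄³⁻] = (3s)^3(0.20)
(3s)^3 = 1.3×10⁻⁹ / (0.20) = 6.5×10⁻⁹
s = 6.2×10⁻⁴ mol L⁻¹

6.2×10⁻⁴ M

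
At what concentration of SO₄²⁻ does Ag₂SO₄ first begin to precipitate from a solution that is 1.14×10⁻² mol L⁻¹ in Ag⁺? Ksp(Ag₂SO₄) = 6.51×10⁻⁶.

5.01×10⁻² M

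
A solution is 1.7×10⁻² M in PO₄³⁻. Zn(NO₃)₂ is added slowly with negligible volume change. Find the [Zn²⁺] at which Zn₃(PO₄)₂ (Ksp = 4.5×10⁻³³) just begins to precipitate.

2.5×10⁻¹⁰ M

Precipitation of each salt begins when its ion product equals Ksp.
Zn₃(PO₄)₂(s) ⇌ 3 Zn²⁺(aq) + 2 PO₄³⁻(aq)
Ksp = [Zn²⁺]^3[PO₄³⁻]^2 = [Zn²⁺]^3(1.7×10⁻²)^2
[Zn²⁺]^3 = 4.5×10⁻³³ / (1.7×10⁻²)^2 = 1.6×10⁻²⁹
[Zn²⁺] = 2.5×10⁻¹⁰ M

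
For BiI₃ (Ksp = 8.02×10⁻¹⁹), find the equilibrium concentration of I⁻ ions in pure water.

BiI₃(s) ⇌ Bi³⁺(aq) + 3 I⁻(aq)
If s mol/L of BiI₃ dissolves, [Bi³⁺] = s and [I⁻] = 3s.
Ksp = [Bi³⁺][I⁻]^3 = s · (3s)^3 = 27s^4 = 8.02×10⁻¹⁹
s = 1.31×10⁻⁵ mol L⁻¹
[I⁻] = 3s = 3.94×10⁻⁵ mol L⁻¹

3.94×10⁻⁵ M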